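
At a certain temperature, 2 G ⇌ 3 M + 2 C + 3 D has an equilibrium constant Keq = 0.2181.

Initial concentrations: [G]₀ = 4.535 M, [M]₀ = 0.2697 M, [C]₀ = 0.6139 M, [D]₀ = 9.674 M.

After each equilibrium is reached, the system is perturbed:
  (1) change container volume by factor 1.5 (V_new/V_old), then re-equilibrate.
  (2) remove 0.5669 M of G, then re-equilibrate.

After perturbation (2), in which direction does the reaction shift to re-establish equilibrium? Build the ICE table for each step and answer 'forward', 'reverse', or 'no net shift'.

Q₀ = 0.3255 vs Keq = 0.2181 ⇒ Q>K, reverse
Step 1:
                  G         M         C         D
  Initial     4.535    0.2697    0.6139     9.674
  Change    0.01835  -0.02753  -0.01835  -0.02753
  Equil       4.553    0.2422    0.5955     9.646
  solve Keq expr → x = -0.009176; check Q = 0.2181
Then change container volume by factor 1.5 (V_new/V_old).
Step 2:
                  G         M         C         D
  Initial     3.036    0.1614     0.397     6.431
  Change   -0.09384    0.1408   0.09384    0.1408
  Equil       2.942    0.3022    0.4909     6.572
  solve Keq expr → x = 0.04692; check Q = 0.2181
Then remove 0.5669 M of G.
Step 3:
                  G         M         C         D
  Initial     2.375    0.3022    0.4909     6.572
  Change    0.02004  -0.03005  -0.02004  -0.03005
  Equil       2.395    0.2721    0.4708     6.542
  solve Keq expr → x = -0.01002; check Q = 0.2181

Direction: reverse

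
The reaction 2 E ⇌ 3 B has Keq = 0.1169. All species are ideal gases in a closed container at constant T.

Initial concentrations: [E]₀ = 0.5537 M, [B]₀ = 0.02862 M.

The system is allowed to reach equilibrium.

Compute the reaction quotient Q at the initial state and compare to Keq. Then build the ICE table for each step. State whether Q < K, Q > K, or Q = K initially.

Q₀ = 7.6464e-05; Q < K (proceeds forward)

Q₀ = 7.6464e-05 vs Keq = 0.1169 ⇒ Q<K, forward
Step 1:
                  E         B
  Initial    0.5537   0.02862
  Change    -0.1569    0.2354
  Equil      0.3968     0.264
  solve Keq expr → x = 0.07847; check Q = 0.1169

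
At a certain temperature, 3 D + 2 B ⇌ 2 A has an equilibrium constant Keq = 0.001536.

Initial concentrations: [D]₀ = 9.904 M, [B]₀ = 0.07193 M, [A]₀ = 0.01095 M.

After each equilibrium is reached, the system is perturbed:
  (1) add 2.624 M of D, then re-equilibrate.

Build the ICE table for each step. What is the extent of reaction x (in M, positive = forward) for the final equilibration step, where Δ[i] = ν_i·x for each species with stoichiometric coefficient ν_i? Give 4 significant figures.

x = 0.003526 M

Q₀ = 2.3855e-05 vs Keq = 0.001536 ⇒ Q<K, forward
Step 1:
                    D           B           A
  init          9.904     0.07193     0.01095
  Δ          -0.05169    -0.03446     0.03446
  eq            9.852     0.03747     0.04541
  solve Keq expr → x = 0.01723; check Q = 0.001536
Then add 2.624 M of D.
Step 2:
                    D           B           A
  init          12.48     0.03747     0.04541
  Δ          -0.01058   -0.007053    0.007053
  eq            12.47     0.03042     0.05246
  solve Keq expr → x = 0.003526; check Q = 0.001536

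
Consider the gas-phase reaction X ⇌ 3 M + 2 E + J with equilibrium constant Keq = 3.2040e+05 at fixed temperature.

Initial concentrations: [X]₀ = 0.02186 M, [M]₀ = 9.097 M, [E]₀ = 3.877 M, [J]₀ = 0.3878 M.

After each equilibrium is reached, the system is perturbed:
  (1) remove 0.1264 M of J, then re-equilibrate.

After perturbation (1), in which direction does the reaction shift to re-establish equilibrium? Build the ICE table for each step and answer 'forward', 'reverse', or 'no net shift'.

Q₀ = 2.0074e+05 vs Keq = 3.2040e+05 ⇒ Q<K, forward
Step 1:
                   X          M          E          J
  Initial    0.02186      9.097      3.877     0.3878
  Change   -0.007675    0.02302    0.01535   0.007675
  Equil      0.01419       9.12      3.892     0.3955
  solve Keq expr → x = 0.007675; check Q = 3.2040e+05
Then remove 0.1264 M of J.
Step 2:
                   X          M          E          J
  Initial    0.01419       9.12      3.892     0.2691
  Change   -0.004295    0.01288   0.008589   0.004295
  Equil     0.009891      9.133      3.901     0.2734
  solve Keq expr → x = 0.004295; check Q = 3.2040e+05

Direction: forward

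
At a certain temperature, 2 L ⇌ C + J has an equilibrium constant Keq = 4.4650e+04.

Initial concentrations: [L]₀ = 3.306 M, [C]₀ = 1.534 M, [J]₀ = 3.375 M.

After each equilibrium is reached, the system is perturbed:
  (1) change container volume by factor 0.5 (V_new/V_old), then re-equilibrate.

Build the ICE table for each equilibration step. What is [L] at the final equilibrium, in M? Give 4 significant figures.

Q₀ = 0.4737 vs Keq = 4.4650e+04 ⇒ Q<K, forward
Step 1:
                  L         C         J
  I           3.306     1.534     3.375
  C          -3.287     1.644     1.644
  E          0.0189     3.178     5.019
  solve Keq expr → x = 1.644; check Q = 4.4650e+04
Then change container volume by factor 0.5 (V_new/V_old).
Step 2:
                  L         C         J
  I          0.0378     6.355     10.04
  C               0         0         0
  E          0.0378     6.355     10.04
  solve Keq expr → x = 0; check Q = 4.4650e+04

[L]_eq = 0.0378 M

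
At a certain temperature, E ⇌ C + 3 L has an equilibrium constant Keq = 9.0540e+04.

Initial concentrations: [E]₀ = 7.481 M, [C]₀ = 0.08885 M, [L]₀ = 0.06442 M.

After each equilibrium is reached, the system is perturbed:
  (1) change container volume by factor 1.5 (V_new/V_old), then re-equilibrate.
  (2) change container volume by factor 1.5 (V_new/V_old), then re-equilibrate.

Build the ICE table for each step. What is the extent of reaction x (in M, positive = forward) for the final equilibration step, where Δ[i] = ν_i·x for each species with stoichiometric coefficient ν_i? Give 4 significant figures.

Q₀ = 3.1751e-06 vs Keq = 9.0540e+04 ⇒ Q<K, forward
Step 1:
                    E           C           L
  init          7.481     0.08885     0.06442
  Δ            -6.821       6.821       20.46
  eq           0.6601        6.91       20.53
  solve Keq expr → x = 6.821; check Q = 9.0540e+04
Then change container volume by factor 1.5 (V_new/V_old).
Step 2:
                    E           C           L
  init         0.4401       4.607       13.68
  Δ           -0.2753      0.2753       0.826
  eq           0.1647       4.882       14.51
  solve Keq expr → x = 0.2753; check Q = 9.0540e+04
Then change container volume by factor 1.5 (V_new/V_old).
Step 3:
                    E           C           L
  init         0.1098       3.255       9.674
  Δ          -0.07419     0.07419      0.2226
  eq          0.03563       3.329       9.896
  solve Keq expr → x = 0.07419; check Q = 9.0540e+04

x = 0.07419 M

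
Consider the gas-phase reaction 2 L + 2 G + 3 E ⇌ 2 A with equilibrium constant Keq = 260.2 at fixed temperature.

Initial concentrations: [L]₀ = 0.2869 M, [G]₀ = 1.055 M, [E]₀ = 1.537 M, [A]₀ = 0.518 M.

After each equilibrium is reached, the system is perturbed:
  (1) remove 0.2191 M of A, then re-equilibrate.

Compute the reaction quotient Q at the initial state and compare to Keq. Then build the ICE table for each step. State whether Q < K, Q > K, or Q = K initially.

Q₀ = 0.8066; Q < K (proceeds forward)

Q₀ = 0.8066 vs Keq = 260.2 ⇒ Q<K, forward
Step 1:
                   L          G          E          A
  init        0.2869      1.055      1.537      0.518
  Δ          -0.2415    -0.2415    -0.3622     0.2415
  eq         0.04545     0.8135      1.175     0.7595
  solve Keq expr → x = 0.1207; check Q = 260.2
Then remove 0.2191 M of A.
Step 2:
                   L          G          E          A
  init       0.04545     0.8135      1.175     0.5404
  Δ         -0.01124   -0.01124   -0.01686    0.01124
  eq          0.0342     0.8023      1.158     0.5516
  solve Keq expr → x = 0.005621; check Q = 260.2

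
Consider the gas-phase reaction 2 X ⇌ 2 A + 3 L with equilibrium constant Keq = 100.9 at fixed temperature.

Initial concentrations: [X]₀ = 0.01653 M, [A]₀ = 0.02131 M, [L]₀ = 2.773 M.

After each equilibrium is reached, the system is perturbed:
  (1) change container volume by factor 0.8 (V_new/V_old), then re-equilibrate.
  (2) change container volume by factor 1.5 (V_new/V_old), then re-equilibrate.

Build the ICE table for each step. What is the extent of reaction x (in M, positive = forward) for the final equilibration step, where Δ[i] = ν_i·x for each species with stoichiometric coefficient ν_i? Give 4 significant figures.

x = 0.002071 M

Q₀ = 35.44 vs Keq = 100.9 ⇒ Q<K, forward
Step 1:
                  X         A         L
  Initial   0.01653   0.02131     2.773
  Change  -0.004583  0.004583  0.006874
  Equil     0.01195   0.02589      2.78
  solve Keq expr → x = 0.002291; check Q = 100.9
Then change container volume by factor 0.8 (V_new/V_old).
Step 2:
                  X         A         L
  Initial   0.01493   0.03237     3.475
  Change   0.003583 -0.003583 -0.005375
  Equil     0.01852   0.02878     3.469
  solve Keq expr → x = -0.001792; check Q = 100.9
Then change container volume by factor 1.5 (V_new/V_old).
Step 3:
                  X         A         L
  Initial   0.01234   0.01919     2.313
  Change  -0.004142  0.004142  0.006213
  Equil    0.008203   0.02333     2.319
  solve Keq expr → x = 0.002071; check Q = 100.9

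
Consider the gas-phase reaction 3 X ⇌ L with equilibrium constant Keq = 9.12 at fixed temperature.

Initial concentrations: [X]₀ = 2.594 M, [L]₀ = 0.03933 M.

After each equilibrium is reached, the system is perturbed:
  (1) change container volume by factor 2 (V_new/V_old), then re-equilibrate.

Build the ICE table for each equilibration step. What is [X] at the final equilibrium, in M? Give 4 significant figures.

Q₀ = 0.002253 vs Keq = 9.12 ⇒ Q<K, forward
Step 1:
                   X          L
  Initial      2.594    0.03933
  Change      -2.157     0.7192
  Equil       0.4365     0.7585
  solve Keq expr → x = 0.7192; check Q = 9.12
Then change container volume by factor 2 (V_new/V_old).
Step 2:
                   X          L
  Initial     0.2183     0.3792
  Change       0.116   -0.03867
  Equil       0.3343     0.3406
  solve Keq expr → x = -0.03867; check Q = 9.12

[X]_eq = 0.3343 M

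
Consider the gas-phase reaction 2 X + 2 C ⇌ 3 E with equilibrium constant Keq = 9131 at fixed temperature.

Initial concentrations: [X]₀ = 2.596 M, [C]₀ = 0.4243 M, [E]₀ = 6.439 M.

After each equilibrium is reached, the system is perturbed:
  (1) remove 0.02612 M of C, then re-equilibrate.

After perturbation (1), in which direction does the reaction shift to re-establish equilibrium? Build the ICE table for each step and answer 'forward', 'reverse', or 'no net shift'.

Q₀ = 220 vs Keq = 9131 ⇒ Q<K, forward
Step 1:
                  X         C         E
  Initial     2.596    0.4243     6.439
  Change    -0.3394   -0.3394    0.5091
  Equil       2.257   0.08493     6.948
  solve Keq expr → x = 0.1697; check Q = 9131
Then remove 0.02612 M of C.
Step 2:
                  X         C         E
  Initial     2.257   0.05881     6.948
  Change    0.02454   0.02454  -0.03681
  Equil       2.281   0.08335     6.911
  solve Keq expr → x = -0.01227; check Q = 9131

Direction: reverse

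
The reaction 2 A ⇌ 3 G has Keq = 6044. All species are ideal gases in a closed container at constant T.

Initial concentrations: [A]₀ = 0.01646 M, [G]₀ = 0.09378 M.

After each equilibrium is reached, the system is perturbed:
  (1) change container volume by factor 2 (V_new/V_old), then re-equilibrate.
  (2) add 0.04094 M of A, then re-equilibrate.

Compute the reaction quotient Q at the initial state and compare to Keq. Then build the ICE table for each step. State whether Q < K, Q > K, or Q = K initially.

Q₀ = 3.044 vs Keq = 6044 ⇒ Q<K, forward
Step 1:
                   A          G
  Initial    0.01646    0.09378
  Change    -0.01594    0.02391
  Equil   5.1934e-04     0.1177
  solve Keq expr → x = 0.00797; check Q = 6044
Then change container volume by factor 2 (V_new/V_old).
Step 2:
                   A          G
  Initial 2.5967e-04    0.05885
  Change  -7.5525e-05 1.1329e-04
  Equil   1.8415e-04    0.05896
  solve Keq expr → x = 3.7763e-05; check Q = 6044
Then add 0.04094 M of A.
Step 3:
                   A          G
  Initial    0.04112    0.05896
  Change    -0.04059    0.06089
  Equil   5.3366e-04     0.1198
  solve Keq expr → x = 0.0203; check Q = 6044

Q₀ = 3.044; Q < K (proceeds forward)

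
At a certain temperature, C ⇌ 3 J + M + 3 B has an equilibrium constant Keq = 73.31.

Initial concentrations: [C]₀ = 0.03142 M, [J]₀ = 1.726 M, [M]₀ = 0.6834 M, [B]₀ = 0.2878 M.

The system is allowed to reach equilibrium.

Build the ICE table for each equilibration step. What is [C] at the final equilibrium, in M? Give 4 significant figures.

[C]_eq = 0.002996 M

Q₀ = 2.666 vs Keq = 73.31 ⇒ Q<K, forward
Step 1:
                   C          J          M          B
  init       0.03142      1.726     0.6834     0.2878
  Δ         -0.02842    0.08527    0.02842    0.08527
  eq        0.002996      1.811     0.7118     0.3731
  solve Keq expr → x = 0.02842; check Q = 73.31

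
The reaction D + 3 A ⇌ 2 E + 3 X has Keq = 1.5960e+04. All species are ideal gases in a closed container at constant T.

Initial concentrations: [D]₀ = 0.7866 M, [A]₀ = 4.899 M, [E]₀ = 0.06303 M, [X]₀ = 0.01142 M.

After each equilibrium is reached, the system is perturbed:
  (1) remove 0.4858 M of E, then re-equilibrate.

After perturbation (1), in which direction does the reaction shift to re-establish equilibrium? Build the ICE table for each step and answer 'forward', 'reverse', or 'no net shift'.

Q₀ = 6.3976e-11 vs Keq = 1.5960e+04 ⇒ Q<K, forward
Step 1:
                    D           A           E           X
  I            0.7866       4.899     0.06303     0.01142
  C           -0.7865      -2.359       1.573       2.359
  E        1.3643e-04        2.54       1.636       2.371
  solve Keq expr → x = 0.7865; check Q = 1.5960e+04
Then remove 0.4858 M of E.
Step 2:
                    D           A           E           X
  I        1.3643e-04        2.54        1.15       2.371
  C       -6.8944e-05 -2.0683e-04  1.3789e-04  2.0683e-04
  E        6.7483e-05       2.539        1.15       2.371
  solve Keq expr → x = 6.8944e-05; check Q = 1.5960e+04

Direction: forward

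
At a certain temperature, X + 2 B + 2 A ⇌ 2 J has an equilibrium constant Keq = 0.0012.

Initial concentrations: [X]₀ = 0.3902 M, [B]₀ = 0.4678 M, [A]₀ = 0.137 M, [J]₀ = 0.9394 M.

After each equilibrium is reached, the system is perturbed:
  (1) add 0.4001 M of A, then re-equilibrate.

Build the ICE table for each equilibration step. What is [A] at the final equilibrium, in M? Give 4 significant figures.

[A]_eq = 1.416 M

Q₀ = 550.6 vs Keq = 0.0012 ⇒ Q>K, reverse
Step 1:
                    X           B           A           J
  Initial      0.3902      0.4678       0.137      0.9394
  Change       0.4474      0.8948      0.8948     -0.8948
  Equil        0.8376       1.363       1.032     0.04458
  solve Keq expr → x = -0.4474; check Q = 0.0012
Then add 0.4001 M of A.
Step 2:
                    X           B           A           J
  Initial      0.8376       1.363       1.432     0.04458
  Change    -0.007813    -0.01563    -0.01563     0.01563
  Equil        0.8298       1.347       1.416      0.0602
  solve Keq expr → x = 0.007813; check Q = 0.0012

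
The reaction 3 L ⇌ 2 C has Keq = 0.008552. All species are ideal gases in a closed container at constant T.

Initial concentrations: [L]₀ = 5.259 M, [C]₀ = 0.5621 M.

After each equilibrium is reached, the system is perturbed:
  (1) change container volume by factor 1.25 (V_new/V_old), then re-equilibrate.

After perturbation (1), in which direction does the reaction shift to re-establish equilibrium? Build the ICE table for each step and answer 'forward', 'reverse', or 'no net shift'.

Q₀ = 0.002172 vs Keq = 0.008552 ⇒ Q<K, forward
Step 1:
                   L          C
  I            5.259     0.5621
  C          -0.5668     0.3778
  E            4.692     0.9399
  solve Keq expr → x = 0.1889; check Q = 0.008552
Then change container volume by factor 1.25 (V_new/V_old).
Step 2:
                   L          C
  I            3.754      0.752
  C          0.08473   -0.05649
  E            3.839     0.6955
  solve Keq expr → x = -0.02824; check Q = 0.008552

Direction: reverse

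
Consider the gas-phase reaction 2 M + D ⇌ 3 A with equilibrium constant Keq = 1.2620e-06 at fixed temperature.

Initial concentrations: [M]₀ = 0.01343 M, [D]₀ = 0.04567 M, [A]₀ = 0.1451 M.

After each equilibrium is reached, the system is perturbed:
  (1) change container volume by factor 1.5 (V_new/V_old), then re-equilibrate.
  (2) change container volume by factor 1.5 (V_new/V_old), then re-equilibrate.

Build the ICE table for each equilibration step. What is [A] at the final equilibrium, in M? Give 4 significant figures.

Q₀ = 370.9 vs Keq = 1.2620e-06 ⇒ Q>K, reverse
Step 1:
                    M           D           A
  I           0.01343     0.04567      0.1451
  C           0.09598     0.04799      -0.144
  E            0.1094     0.09366    0.001123
  solve Keq expr → x = -0.04799; check Q = 1.2620e-06
Then change container volume by factor 1.5 (V_new/V_old).
Step 2:
                    M           D           A
  I           0.07294     0.06244  7.4846e-04
  C                 0           0           0
  E           0.07294     0.06244  7.4846e-04
  solve Keq expr → x = 0; check Q = 1.2620e-06
Then change container volume by factor 1.5 (V_new/V_old).
Step 3:
                    M           D           A
  I           0.04863     0.04163  4.9897e-04
  C                 0           0           0
  E           0.04863     0.04163  4.9897e-04
  solve Keq expr → x = 0; check Q = 1.2620e-06

[A]_eq = 4.9897e-04 M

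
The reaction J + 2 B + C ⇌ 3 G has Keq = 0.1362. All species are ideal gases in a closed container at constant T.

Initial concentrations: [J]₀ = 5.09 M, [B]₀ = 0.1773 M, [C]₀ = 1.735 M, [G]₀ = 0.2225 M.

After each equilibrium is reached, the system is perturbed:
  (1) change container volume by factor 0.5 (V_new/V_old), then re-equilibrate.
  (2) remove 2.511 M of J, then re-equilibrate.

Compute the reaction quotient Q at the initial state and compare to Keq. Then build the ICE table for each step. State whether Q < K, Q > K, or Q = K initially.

Q₀ = 0.03968; Q < K (proceeds forward)

Q₀ = 0.03968 vs Keq = 0.1362 ⇒ Q<K, forward
Step 1:
                  J         B         C         G
  I            5.09    0.1773     1.735    0.2225
  C        -0.01984  -0.03968  -0.01984   0.05952
  E            5.07    0.1376     1.715     0.282
  solve Keq expr → x = 0.01984; check Q = 0.1362
Then change container volume by factor 0.5 (V_new/V_old).
Step 2:
                  J         B         C         G
  I           10.14    0.2752      3.43     0.564
  C        -0.02213  -0.04426  -0.02213   0.06639
  E           10.12     0.231     3.408    0.6304
  solve Keq expr → x = 0.02213; check Q = 0.1362
Then remove 2.511 M of J.
Step 3:
                  J         B         C         G
  I           7.607     0.231     3.408    0.6304
  C        0.009001     0.018  0.009001    -0.027
  E           7.616     0.249     3.417    0.6034
  solve Keq expr → x = -0.009001; check Q = 0.1362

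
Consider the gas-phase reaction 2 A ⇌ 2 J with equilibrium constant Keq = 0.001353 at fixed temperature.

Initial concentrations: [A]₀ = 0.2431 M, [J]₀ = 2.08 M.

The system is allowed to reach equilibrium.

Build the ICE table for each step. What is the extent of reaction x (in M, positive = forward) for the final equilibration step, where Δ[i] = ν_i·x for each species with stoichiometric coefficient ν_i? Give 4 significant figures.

x = -0.9988 M

Q₀ = 73.21 vs Keq = 0.001353 ⇒ Q>K, reverse
Step 1:
                  A         J
  init       0.2431      2.08
  Δ           1.998    -1.998
  eq          2.241   0.08242
  solve Keq expr → x = -0.9988; check Q = 0.001353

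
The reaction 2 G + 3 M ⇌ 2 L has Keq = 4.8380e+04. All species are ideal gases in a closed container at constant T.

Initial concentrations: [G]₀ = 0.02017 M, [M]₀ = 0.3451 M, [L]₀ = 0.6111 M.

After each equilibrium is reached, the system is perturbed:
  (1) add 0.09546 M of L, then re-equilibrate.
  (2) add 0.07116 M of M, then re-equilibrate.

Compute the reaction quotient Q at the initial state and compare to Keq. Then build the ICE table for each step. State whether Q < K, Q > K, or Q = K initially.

Q₀ = 2.2335e+04 vs Keq = 4.8380e+04 ⇒ Q<K, forward
Step 1:
                  G         M         L
  init      0.02017    0.3451    0.6111
  Δ       -0.005796 -0.008694  0.005796
  eq        0.01437    0.3364    0.6169
  solve Keq expr → x = 0.002898; check Q = 4.8380e+04
Then add 0.09546 M of L.
Step 2:
                  G         M         L
  init      0.01437    0.3364    0.7124
  Δ        0.001964  0.002945 -0.001964
  eq        0.01634    0.3394    0.7104
  solve Keq expr → x = -9.8176e-04; check Q = 4.8380e+04
Then add 0.07116 M of M.
Step 3:
                  G         M         L
  init      0.01634    0.4105    0.7104
  Δ       -0.003737 -0.005605  0.003737
  eq         0.0126    0.4049    0.7141
  solve Keq expr → x = 0.001868; check Q = 4.8380e+04

Q₀ = 2.2335e+04; Q < K (proceeds forward)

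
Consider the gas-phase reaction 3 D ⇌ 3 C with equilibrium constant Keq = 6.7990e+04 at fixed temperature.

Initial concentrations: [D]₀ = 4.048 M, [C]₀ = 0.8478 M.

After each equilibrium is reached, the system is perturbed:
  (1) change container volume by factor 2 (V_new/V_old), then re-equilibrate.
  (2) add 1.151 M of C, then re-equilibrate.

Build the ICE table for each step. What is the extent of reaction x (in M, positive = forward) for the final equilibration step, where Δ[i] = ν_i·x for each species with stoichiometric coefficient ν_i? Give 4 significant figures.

Q₀ = 0.009187 vs Keq = 6.7990e+04 ⇒ Q<K, forward
Step 1:
                    D           C
  init          4.048      0.8478
  Δ            -3.931       3.931
  eq           0.1171       4.779
  solve Keq expr → x = 1.31; check Q = 6.7990e+04
Then change container volume by factor 2 (V_new/V_old).
Step 2:
                    D           C
  init        0.05854       2.389
  Δ                 0           0
  eq          0.05854       2.389
  solve Keq expr → x = 0; check Q = 6.7990e+04
Then add 1.151 M of C.
Step 3:
                    D           C
  init        0.05854        3.54
  Δ           0.02753    -0.02753
  eq          0.08607       3.513
  solve Keq expr → x = -0.009175; check Q = 6.7990e+04

x = -0.009175 M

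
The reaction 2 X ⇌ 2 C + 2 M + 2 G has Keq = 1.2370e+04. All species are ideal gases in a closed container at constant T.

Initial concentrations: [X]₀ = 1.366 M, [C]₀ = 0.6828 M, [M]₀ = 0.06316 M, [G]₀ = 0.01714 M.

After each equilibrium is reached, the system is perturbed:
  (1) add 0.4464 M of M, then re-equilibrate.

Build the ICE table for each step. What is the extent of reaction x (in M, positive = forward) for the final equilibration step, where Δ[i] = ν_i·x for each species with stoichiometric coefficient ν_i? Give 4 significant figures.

Q₀ = 2.9281e-07 vs Keq = 1.2370e+04 ⇒ Q<K, forward
Step 1:
                  X         C         M         G
  Initial     1.366    0.6828   0.06316   0.01714
  Change     -1.332     1.332     1.332     1.332
  Equil     0.03409     2.015     1.395     1.349
  solve Keq expr → x = 0.666; check Q = 1.2370e+04
Then add 0.4464 M of M.
Step 2:
                  X         C         M         G
  Initial   0.03409     2.015     1.841     1.349
  Change     0.0101   -0.0101   -0.0101   -0.0101
  Equil      0.0442     2.005     1.831     1.339
  solve Keq expr → x = -0.005052; check Q = 1.2370e+04

x = -0.005052 M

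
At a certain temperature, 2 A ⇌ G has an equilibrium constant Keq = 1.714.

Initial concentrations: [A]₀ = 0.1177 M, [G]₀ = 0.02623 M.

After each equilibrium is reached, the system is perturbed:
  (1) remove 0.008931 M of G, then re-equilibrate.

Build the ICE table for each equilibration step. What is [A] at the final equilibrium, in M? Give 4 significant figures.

[A]_eq = 0.1105 M

Q₀ = 1.893 vs Keq = 1.714 ⇒ Q>K, reverse
Step 1:
                  A         G
  init       0.1177   0.02623
  Δ        0.002737 -0.001368
  eq         0.1204   0.02486
  solve Keq expr → x = -0.001368; check Q = 1.714
Then remove 0.008931 M of G.
Step 2:
                  A         G
  init       0.1204   0.01593
  Δ        -0.00997  0.004985
  eq         0.1105   0.02092
  solve Keq expr → x = 0.004985; check Q = 1.714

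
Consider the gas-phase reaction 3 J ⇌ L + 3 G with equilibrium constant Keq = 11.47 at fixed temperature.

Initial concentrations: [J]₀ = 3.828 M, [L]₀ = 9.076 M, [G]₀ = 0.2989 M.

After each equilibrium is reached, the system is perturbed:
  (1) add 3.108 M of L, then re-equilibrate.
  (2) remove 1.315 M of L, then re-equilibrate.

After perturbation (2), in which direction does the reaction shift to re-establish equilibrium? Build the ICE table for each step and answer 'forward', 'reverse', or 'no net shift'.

Q₀ = 0.004321 vs Keq = 11.47 ⇒ Q<K, forward
Step 1:
                  J         L         G
  init        3.828     9.076    0.2989
  Δ          -1.823    0.6076     1.823
  eq          2.005     9.684     2.122
  solve Keq expr → x = 0.6076; check Q = 11.47
Then add 3.108 M of L.
Step 2:
                  J         L         G
  init        2.005     12.79     2.122
  Δ         0.09486  -0.03162  -0.09486
  eq            2.1     12.76     2.027
  solve Keq expr → x = -0.03162; check Q = 11.47
Then remove 1.315 M of L.
Step 3:
                  J         L         G
  init          2.1     11.44     2.027
  Δ        -0.03703   0.01234   0.03703
  eq          2.063     11.46     2.064
  solve Keq expr → x = 0.01234; check Q = 11.47

Direction: forward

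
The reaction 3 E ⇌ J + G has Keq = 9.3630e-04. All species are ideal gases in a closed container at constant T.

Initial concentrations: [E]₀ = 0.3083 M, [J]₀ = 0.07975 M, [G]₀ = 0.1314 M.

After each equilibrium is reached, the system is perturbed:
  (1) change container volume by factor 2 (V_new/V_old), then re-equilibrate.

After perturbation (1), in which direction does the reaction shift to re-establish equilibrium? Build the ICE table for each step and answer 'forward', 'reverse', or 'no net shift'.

Q₀ = 0.3576 vs Keq = 9.3630e-04 ⇒ Q>K, reverse
Step 1:
                    E           J           G
  Initial      0.3083     0.07975      0.1314
  Change       0.2311    -0.07705    -0.07705
  Equil        0.5394    0.002704     0.05435
  solve Keq expr → x = -0.07705; check Q = 9.3630e-04
Then change container volume by factor 2 (V_new/V_old).
Step 2:
                    E           J           G
  Initial      0.2697    0.001352     0.02718
  Change     0.001934 -6.4458e-04 -6.4458e-04
  Equil        0.2717  7.0742e-04     0.02653
  solve Keq expr → x = -6.4458e-04; check Q = 9.3630e-04

Direction: reverse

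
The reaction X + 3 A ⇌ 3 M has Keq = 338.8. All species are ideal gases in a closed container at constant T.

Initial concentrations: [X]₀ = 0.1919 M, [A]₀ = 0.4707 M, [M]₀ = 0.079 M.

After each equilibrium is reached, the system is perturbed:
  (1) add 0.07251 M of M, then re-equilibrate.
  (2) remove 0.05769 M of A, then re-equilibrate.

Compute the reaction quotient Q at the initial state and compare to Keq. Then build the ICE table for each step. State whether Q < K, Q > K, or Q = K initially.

Q₀ = 0.02464 vs Keq = 338.8 ⇒ Q<K, forward
Step 1:
                    X           A           M
  init         0.1919      0.4707       0.079
  Δ           -0.1112     -0.3337      0.3337
  eq          0.08067       0.137      0.4127
  solve Keq expr → x = 0.1112; check Q = 338.8
Then add 0.07251 M of M.
Step 2:
                    X           A           M
  init        0.08067       0.137      0.4852
  Δ          0.005218     0.01565    -0.01565
  eq          0.08589      0.1527      0.4695
  solve Keq expr → x = -0.005218; check Q = 338.8
Then remove 0.05769 M of A.
Step 3:
                    X           A           M
  init        0.08589     0.09497      0.4695
  Δ           0.01291     0.03872    -0.03872
  eq          0.09879      0.1337      0.4308
  solve Keq expr → x = -0.01291; check Q = 338.8

Q₀ = 0.02464; Q < K (proceeds forward)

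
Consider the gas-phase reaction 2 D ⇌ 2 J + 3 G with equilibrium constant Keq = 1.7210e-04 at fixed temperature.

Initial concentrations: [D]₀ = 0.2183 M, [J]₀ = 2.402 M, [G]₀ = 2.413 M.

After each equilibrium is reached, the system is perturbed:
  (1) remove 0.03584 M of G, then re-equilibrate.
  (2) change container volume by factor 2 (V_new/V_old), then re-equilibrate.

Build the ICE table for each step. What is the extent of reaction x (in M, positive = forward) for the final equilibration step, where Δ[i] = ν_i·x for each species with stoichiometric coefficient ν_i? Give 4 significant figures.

x = 0.013 M

Q₀ = 1701 vs Keq = 1.7210e-04 ⇒ Q>K, reverse
Step 1:
                   D          J          G
  I           0.2183      2.402      2.413
  C            1.548     -1.548     -2.323
  E            1.767     0.8536    0.09034
  solve Keq expr → x = -0.7742; check Q = 1.7210e-04
Then remove 0.03584 M of G.
Step 2:
                   D          J          G
  I            1.767     0.8536     0.0545
  C         -0.02236    0.02236    0.03354
  E            1.744     0.8759    0.08805
  solve Keq expr → x = 0.01118; check Q = 1.7210e-04
Then change container volume by factor 2 (V_new/V_old).
Step 3:
                   D          J          G
  I           0.8722      0.438    0.04402
  C         -0.02601    0.02601    0.03901
  E           0.8462      0.464    0.08303
  solve Keq expr → x = 0.013; check Q = 1.7210e-04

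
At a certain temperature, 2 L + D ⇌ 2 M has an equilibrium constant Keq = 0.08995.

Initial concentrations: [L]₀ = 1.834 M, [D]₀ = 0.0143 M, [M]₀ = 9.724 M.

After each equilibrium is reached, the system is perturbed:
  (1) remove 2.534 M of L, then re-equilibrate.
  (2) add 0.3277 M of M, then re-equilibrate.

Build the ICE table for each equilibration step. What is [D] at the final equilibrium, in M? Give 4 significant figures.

[D]_eq = 3.379 M

Q₀ = 1966 vs Keq = 0.08995 ⇒ Q>K, reverse
Step 1:
                   L          D          M
  I            1.834     0.0143      9.724
  C            5.808      2.904     -5.808
  E            7.642      2.918      3.916
  solve Keq expr → x = -2.904; check Q = 0.08995
Then remove 2.534 M of L.
Step 2:
                   L          D          M
  I            5.108      2.918      3.916
  C           0.7371     0.3686    -0.7371
  E            5.845      3.287      3.179
  solve Keq expr → x = -0.3686; check Q = 0.08995
Then add 0.3277 M of M.
Step 3:
                   L          D          M
  I            5.845      3.287      3.506
  C           0.1829    0.09147    -0.1829
  E            6.028      3.379      3.323
  solve Keq expr → x = -0.09147; check Q = 0.08995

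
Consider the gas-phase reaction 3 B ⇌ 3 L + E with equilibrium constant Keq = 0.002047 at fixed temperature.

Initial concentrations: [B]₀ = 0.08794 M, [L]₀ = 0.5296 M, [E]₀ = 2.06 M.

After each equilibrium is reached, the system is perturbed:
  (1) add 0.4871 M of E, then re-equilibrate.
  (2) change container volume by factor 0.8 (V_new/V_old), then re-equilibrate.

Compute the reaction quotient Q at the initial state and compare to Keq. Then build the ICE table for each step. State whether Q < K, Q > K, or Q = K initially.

Q₀ = 449.9 vs Keq = 0.002047 ⇒ Q>K, reverse
Step 1:
                   B          L          E
  init       0.08794     0.5296       2.06
  Δ           0.4722    -0.4722    -0.1574
  eq          0.5601     0.0574      1.903
  solve Keq expr → x = -0.1574; check Q = 0.002047
Then add 0.4871 M of E.
Step 2:
                   B          L          E
  init        0.5601     0.0574       2.39
  Δ         0.003827  -0.003827  -0.001276
  eq           0.564    0.05357      2.388
  solve Keq expr → x = -0.001276; check Q = 0.002047
Then change container volume by factor 0.8 (V_new/V_old).
Step 3:
                   B          L          E
  init         0.705    0.06696      2.986
  Δ         0.004402  -0.004402  -0.001467
  eq          0.7094    0.06256      2.984
  solve Keq expr → x = -0.001467; check Q = 0.002047

Q₀ = 449.9; Q > K (proceeds reverse)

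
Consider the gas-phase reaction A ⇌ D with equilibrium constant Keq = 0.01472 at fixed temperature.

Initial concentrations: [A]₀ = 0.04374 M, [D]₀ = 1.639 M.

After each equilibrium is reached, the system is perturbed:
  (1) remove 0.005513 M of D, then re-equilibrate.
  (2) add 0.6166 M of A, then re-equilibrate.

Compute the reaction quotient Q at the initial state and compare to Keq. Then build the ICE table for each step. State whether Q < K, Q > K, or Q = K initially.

Q₀ = 37.47 vs Keq = 0.01472 ⇒ Q>K, reverse
Step 1:
                    A           D
  init        0.04374       1.639
  Δ             1.615      -1.615
  eq            1.658     0.02441
  solve Keq expr → x = -1.615; check Q = 0.01472
Then remove 0.005513 M of D.
Step 2:
                    A           D
  init          1.658      0.0189
  Δ         -0.005433    0.005433
  eq            1.653     0.02433
  solve Keq expr → x = 0.005433; check Q = 0.01472
Then add 0.6166 M of A.
Step 3:
                    A           D
  init          2.269     0.02433
  Δ         -0.008945    0.008945
  eq            2.261     0.03328
  solve Keq expr → x = 0.008945; check Q = 0.01472

Q₀ = 37.47; Q > K (proceeds reverse)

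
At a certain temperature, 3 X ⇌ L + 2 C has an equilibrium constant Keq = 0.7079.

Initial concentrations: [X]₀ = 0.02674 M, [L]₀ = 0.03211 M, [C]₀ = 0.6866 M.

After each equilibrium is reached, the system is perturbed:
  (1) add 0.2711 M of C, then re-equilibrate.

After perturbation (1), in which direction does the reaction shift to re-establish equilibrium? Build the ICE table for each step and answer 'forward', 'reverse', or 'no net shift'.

Direction: reverse

Q₀ = 791.7 vs Keq = 0.7079 ⇒ Q>K, reverse
Step 1:
                  X         L         C
  Initial   0.02674   0.03211    0.6866
  Change    0.08816  -0.02939  -0.05877
  Equil      0.1149  0.002724    0.6278
  solve Keq expr → x = -0.02939; check Q = 0.7079
Then add 0.2711 M of C.
Step 2:
                  X         L         C
  Initial    0.1149  0.002724    0.8989
  Change   0.003757 -0.001252 -0.002505
  Equil      0.1187  0.001472    0.8964
  solve Keq expr → x = -0.001252; check Q = 0.7079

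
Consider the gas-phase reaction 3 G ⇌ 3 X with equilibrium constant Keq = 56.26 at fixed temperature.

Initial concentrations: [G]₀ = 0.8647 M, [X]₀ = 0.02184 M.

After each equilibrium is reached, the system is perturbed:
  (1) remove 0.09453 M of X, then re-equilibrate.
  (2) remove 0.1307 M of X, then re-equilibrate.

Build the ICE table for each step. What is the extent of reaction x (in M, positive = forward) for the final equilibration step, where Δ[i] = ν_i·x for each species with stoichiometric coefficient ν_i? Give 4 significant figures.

Q₀ = 1.6112e-05 vs Keq = 56.26 ⇒ Q<K, forward
Step 1:
                  G         X
  Initial    0.8647   0.02184
  Change    -0.6812    0.6812
  Equil      0.1835    0.7031
  solve Keq expr → x = 0.2271; check Q = 56.26
Then remove 0.09453 M of X.
Step 2:
                  G         X
  Initial    0.1835    0.6085
  Change   -0.01956   0.01956
  Equil      0.1639    0.6281
  solve Keq expr → x = 0.006521; check Q = 56.26
Then remove 0.1307 M of X.
Step 3:
                  G         X
  Initial    0.1639    0.4974
  Change   -0.02705   0.02705
  Equil      0.1369    0.5244
  solve Keq expr → x = 0.009017; check Q = 56.26

x = 0.009017 M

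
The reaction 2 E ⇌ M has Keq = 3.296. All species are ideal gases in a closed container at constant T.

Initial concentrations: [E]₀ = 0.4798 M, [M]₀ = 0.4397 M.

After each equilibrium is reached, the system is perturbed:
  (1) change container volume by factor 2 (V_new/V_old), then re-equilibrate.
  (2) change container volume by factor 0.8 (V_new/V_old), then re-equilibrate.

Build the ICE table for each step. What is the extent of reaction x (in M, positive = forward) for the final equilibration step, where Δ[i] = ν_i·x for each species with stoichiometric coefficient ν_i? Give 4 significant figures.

x = 0.01327 M

Q₀ = 1.91 vs Keq = 3.296 ⇒ Q<K, forward
Step 1:
                   E          M
  init        0.4798     0.4397
  Δ         -0.09528    0.04764
  eq          0.3845     0.4873
  solve Keq expr → x = 0.04764; check Q = 3.296
Then change container volume by factor 2 (V_new/V_old).
Step 2:
                   E          M
  init        0.1923     0.2437
  Δ          0.06181   -0.03091
  eq          0.2541     0.2128
  solve Keq expr → x = -0.03091; check Q = 3.296
Then change container volume by factor 0.8 (V_new/V_old).
Step 3:
                   E          M
  init        0.3176      0.266
  Δ         -0.02653    0.01327
  eq          0.2911     0.2792
  solve Keq expr → x = 0.01327; check Q = 3.296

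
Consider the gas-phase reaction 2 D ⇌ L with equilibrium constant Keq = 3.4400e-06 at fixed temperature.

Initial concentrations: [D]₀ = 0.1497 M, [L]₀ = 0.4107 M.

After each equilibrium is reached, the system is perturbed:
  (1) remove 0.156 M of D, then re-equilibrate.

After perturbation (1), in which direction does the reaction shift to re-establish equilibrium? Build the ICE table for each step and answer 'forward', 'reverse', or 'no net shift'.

Q₀ = 18.33 vs Keq = 3.4400e-06 ⇒ Q>K, reverse
Step 1:
                   D          L
  Initial     0.1497     0.4107
  Change      0.8214    -0.4107
  Equil       0.9711 3.2440e-06
  solve Keq expr → x = -0.4107; check Q = 3.4400e-06
Then remove 0.156 M of D.
Step 2:
                   D          L
  Initial     0.8151 3.2440e-06
  Change  1.9171e-06 -9.5853e-07
  Equil       0.8151 2.2855e-06
  solve Keq expr → x = -9.5853e-07; check Q = 3.4400e-06

Direction: reverse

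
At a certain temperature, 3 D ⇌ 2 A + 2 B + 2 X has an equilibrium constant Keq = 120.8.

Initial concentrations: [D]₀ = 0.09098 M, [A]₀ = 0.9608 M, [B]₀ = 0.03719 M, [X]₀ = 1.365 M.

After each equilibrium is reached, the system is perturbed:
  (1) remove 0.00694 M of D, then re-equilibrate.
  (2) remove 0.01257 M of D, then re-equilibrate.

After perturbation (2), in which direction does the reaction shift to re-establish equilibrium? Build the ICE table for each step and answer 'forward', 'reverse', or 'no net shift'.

Q₀ = 3.159 vs Keq = 120.8 ⇒ Q<K, forward
Step 1:
                   D          A          B          X
  I          0.09098     0.9608    0.03719      1.365
  C         -0.04844     0.0323     0.0323     0.0323
  E          0.04254     0.9931    0.06949      1.397
  solve Keq expr → x = 0.01615; check Q = 120.8
Then remove 0.00694 M of D.
Step 2:
                   D          A          B          X
  I           0.0356     0.9931    0.06949      1.397
  C         0.005314  -0.003543  -0.003543  -0.003543
  E          0.04091     0.9896    0.06594      1.394
  solve Keq expr → x = -0.001771; check Q = 120.8
Then remove 0.01257 M of D.
Step 3:
                   D          A          B          X
  I          0.02834     0.9896    0.06594      1.394
  C         0.009597  -0.006398  -0.006398  -0.006398
  E          0.03794     0.9832    0.05954      1.387
  solve Keq expr → x = -0.003199; check Q = 120.8

Direction: reverse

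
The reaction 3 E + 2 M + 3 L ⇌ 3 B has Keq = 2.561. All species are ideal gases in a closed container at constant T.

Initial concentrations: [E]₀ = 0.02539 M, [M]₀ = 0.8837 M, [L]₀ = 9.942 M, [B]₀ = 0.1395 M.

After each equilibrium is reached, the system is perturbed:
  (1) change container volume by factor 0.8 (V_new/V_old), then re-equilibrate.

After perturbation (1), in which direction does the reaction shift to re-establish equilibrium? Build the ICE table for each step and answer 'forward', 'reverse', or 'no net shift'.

Direction: forward

Q₀ = 0.2161 vs Keq = 2.561 ⇒ Q<K, forward
Step 1:
                    E           M           L           B
  I           0.02539      0.8837       9.942      0.1395
  C          -0.01311    -0.00874    -0.01311     0.01311
  E           0.01228       0.875       9.929      0.1526
  solve Keq expr → x = 0.00437; check Q = 2.561
Then change container volume by factor 0.8 (V_new/V_old).
Step 2:
                    E           M           L           B
  I           0.01535       1.094       12.41      0.1908
  C         -0.004495   -0.002996   -0.004495    0.004495
  E           0.01086       1.091       12.41      0.1953
  solve Keq expr → x = 0.001498; check Q = 2.561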